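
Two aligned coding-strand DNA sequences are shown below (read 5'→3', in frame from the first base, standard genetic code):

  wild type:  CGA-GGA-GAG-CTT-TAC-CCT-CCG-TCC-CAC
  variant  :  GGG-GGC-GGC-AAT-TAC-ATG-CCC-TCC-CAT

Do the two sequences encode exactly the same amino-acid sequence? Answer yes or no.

Codon 1: CGA Arg / GGG Gly — nonsynonymous.
Codon 2: GGA Gly / GGC Gly — synonymous.
Codon 3: GAG Glu / GGC Gly — nonsynonymous.
Codon 4: CTT Leu / AAT Asn — nonsynonymous.
Codon 5: TAC Tyr / TAC Tyr — identical.
Codon 6: CCT Pro / ATG Met — nonsynonymous.
Codon 7: CCG Pro / CCC Pro — synonymous.
Codon 8: TCC Ser / TCC Ser — identical.
Codon 9: CAC His / CAT His — synonymous.
Nonsynonymous differences: 4 → different protein.

no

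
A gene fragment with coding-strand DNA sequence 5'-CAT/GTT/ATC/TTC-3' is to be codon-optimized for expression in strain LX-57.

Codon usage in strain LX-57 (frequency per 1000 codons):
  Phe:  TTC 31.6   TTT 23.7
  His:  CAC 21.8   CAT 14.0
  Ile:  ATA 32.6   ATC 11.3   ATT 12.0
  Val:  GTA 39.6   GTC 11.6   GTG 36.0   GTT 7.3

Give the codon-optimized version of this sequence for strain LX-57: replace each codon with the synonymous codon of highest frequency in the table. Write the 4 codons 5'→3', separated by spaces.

Codon 1 (His): best is CAC at 21.8.
Codon 2 (Val): best is GTA at 39.6.
Codon 3 (Ile): best is ATA at 32.6.
Codon 4 (Phe): best is TTC at 31.6.

CAC GTA ATA TTC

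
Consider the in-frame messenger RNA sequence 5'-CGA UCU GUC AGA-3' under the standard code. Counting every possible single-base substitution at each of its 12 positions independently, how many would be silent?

Codon 1 (CGA, Arg): 4 synonymous substitutions.
Codon 2 (UCU, Ser): 3 synonymous substitutions.
Codon 3 (GUC, Val): 3 synonymous substitutions.
Codon 4 (AGA, Arg): 2 synonymous substitutions.
Total: 4 + 3 + 3 + 2 = 12.

12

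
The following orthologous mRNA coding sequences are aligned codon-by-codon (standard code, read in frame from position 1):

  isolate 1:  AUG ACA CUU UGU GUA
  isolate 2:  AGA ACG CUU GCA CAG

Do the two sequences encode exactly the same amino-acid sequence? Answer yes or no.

no

Codon 1: AUG Met / AGA Arg — nonsynonymous.
Codon 2: ACA Thr / ACG Thr — synonymous.
Codon 3: CUU Leu / CUU Leu — identical.
Codon 4: UGU Cys / GCA Ala — nonsynonymous.
Codon 5: GUA Val / CAG Gln — nonsynonymous.
Nonsynonymous differences: 3 → different protein.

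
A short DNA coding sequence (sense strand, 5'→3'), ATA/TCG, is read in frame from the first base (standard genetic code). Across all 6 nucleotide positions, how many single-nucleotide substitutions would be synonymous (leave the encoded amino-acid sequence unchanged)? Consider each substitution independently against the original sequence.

Codon 1 (ATA, Ile): 2 synonymous substitutions.
Codon 2 (TCG, Ser): 3 synonymous substitutions.
Total: 2 + 3 = 5.

5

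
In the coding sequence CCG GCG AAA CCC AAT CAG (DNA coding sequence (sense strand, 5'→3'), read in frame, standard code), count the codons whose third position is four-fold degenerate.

3

Codon 1 CCG (Pro): third position 4-fold.
Codon 2 GCG (Ala): third position 4-fold.
Codon 3 AAA (Lys): third position 2-fold.
Codon 4 CCC (Pro): third position 4-fold.
Codon 5 AAT (Asn): third position 2-fold.
Codon 6 CAG (Gln): third position 2-fold.
Four-fold degenerate third positions: 3.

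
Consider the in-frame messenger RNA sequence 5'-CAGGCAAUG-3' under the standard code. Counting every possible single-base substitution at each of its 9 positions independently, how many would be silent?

Codon 1 (CAG, Gln): 1 synonymous substitution.
Codon 2 (GCA, Ala): 3 synonymous substitutions.
Codon 3 (AUG, Met): 0 synonymous substitutions.
Total: 1 + 3 + 0 = 4.

4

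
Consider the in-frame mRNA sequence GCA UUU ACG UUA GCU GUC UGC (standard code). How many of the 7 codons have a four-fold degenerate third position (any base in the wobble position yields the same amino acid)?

4

Codon 1 GCA (Ala): third position 4-fold.
Codon 2 UUU (Phe): third position 2-fold.
Codon 3 ACG (Thr): third position 4-fold.
Codon 4 UUA (Leu): third position 2-fold.
Codon 5 GCU (Ala): third position 4-fold.
Codon 6 GUC (Val): third position 4-fold.
Codon 7 UGC (Cys): third position 2-fold.
Four-fold degenerate third positions: 4.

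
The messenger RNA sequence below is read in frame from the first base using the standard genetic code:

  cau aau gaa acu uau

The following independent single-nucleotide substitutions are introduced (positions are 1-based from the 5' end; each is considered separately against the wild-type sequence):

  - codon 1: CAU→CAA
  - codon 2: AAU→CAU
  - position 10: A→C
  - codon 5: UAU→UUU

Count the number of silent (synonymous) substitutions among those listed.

Codon 1: CAU (His) → CAA (Gln) — missense.
Codon 2: AAU (Asn) → CAU (His) — missense.
Codon 4: ACU (Thr) → CCU (Pro) — missense.
Codon 5: UAU (Tyr) → UUU (Phe) — missense.
Synonymous: 0 of 4.

0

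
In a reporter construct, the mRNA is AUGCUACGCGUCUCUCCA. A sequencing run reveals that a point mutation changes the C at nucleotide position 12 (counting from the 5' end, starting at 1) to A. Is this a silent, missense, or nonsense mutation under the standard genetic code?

Position 12 falls in codon 4: GUC → Val.
After the substitution the codon is GUA → Val.
Both encode Val, so the change is synonymous.

silent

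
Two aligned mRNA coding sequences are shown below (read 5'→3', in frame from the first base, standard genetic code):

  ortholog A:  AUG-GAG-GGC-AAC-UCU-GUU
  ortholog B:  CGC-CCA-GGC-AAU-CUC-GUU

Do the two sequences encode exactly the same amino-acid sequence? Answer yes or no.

Codon 1: AUG Met / CGC Arg — nonsynonymous.
Codon 2: GAG Glu / CCA Pro — nonsynonymous.
Codon 3: GGC Gly / GGC Gly — identical.
Codon 4: AAC Asn / AAU Asn — synonymous.
Codon 5: UCU Ser / CUC Leu — nonsynonymous.
Codon 6: GUU Val / GUU Val — identical.
Nonsynonymous differences: 3 → different protein.

no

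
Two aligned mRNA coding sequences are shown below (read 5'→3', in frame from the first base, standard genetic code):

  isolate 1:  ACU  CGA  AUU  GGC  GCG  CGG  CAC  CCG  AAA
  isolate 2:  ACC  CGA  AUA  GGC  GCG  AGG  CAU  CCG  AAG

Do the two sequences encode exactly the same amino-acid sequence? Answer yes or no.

Codon 1: ACU Thr / ACC Thr — synonymous.
Codon 2: CGA Arg / CGA Arg — identical.
Codon 3: AUU Ile / AUA Ile — synonymous.
Codon 4: GGC Gly / GGC Gly — identical.
Codon 5: GCG Ala / GCG Ala — identical.
Codon 6: CGG Arg / AGG Arg — synonymous.
Codon 7: CAC His / CAU His — synonymous.
Codon 8: CCG Pro / CCG Pro — identical.
Codon 9: AAA Lys / AAG Lys — synonymous.
Nonsynonymous differences: 0 → same protein.

yes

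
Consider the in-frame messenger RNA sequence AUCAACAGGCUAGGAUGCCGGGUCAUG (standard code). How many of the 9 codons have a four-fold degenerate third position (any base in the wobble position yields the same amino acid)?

4

Codon 1 AUC (Ile): third position 3-fold.
Codon 2 AAC (Asn): third position 2-fold.
Codon 3 AGG (Arg): third position 2-fold.
Codon 4 CUA (Leu): third position 4-fold.
Codon 5 GGA (Gly): third position 4-fold.
Codon 6 UGC (Cys): third position 2-fold.
Codon 7 CGG (Arg): third position 4-fold.
Codon 8 GUC (Val): third position 4-fold.
Codon 9 AUG (Met): third position 1-fold.
Four-fold degenerate third positions: 4.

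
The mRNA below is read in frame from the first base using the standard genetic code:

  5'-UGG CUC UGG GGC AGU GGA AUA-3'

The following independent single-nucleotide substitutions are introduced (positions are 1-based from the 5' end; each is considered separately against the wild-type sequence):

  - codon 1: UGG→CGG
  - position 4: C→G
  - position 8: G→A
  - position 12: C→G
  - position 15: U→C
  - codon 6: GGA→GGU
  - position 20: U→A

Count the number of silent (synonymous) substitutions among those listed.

3

Codon 1: UGG (Trp) → CGG (Arg) — missense.
Codon 2: CUC (Leu) → GUC (Val) — missense.
Codon 3: UGG (Trp) → UAG (Stop) — nonsense.
Codon 4: GGC (Gly) → GGG (Gly) — synonymous.
Codon 5: AGU (Ser) → AGC (Ser) — synonymous.
Codon 6: GGA (Gly) → GGU (Gly) — synonymous.
Codon 7: AUA (Ile) → AAA (Lys) — missense.
Synonymous: 3 of 7.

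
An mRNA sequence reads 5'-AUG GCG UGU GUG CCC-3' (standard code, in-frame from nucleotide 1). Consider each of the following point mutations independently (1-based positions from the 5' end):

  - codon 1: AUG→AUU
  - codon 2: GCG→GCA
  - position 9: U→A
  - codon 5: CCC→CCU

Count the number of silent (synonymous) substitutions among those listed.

2

Codon 1: AUG (Met) → AUU (Ile) — missense.
Codon 2: GCG (Ala) → GCA (Ala) — synonymous.
Codon 3: UGU (Cys) → UGA (Stop) — nonsense.
Codon 5: CCC (Pro) → CCU (Pro) — synonymous.
Synonymous: 2 of 4.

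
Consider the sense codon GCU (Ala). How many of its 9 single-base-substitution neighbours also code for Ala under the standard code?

Position 1: none → 0 synonymous.
Position 2: none → 0 synonymous.
Position 3: GCC, GCA, GCG → 3 synonymous.
Total: 0 + 0 + 3 = 3.

3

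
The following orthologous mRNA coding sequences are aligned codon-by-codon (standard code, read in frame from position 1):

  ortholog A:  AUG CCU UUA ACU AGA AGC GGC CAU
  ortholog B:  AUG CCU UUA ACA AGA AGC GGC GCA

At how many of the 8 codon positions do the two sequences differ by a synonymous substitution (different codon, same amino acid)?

1

Codon 1: AUG Met / AUG Met — identical.
Codon 2: CCU Pro / CCU Pro — identical.
Codon 3: UUA Leu / UUA Leu — identical.
Codon 4: ACU Thr / ACA Thr — synonymous.
Codon 5: AGA Arg / AGA Arg — identical.
Codon 6: AGC Ser / AGC Ser — identical.
Codon 7: GGC Gly / GGC Gly — identical.
Codon 8: CAU His / GCA Ala — nonsynonymous.
Synonymous differences: 1.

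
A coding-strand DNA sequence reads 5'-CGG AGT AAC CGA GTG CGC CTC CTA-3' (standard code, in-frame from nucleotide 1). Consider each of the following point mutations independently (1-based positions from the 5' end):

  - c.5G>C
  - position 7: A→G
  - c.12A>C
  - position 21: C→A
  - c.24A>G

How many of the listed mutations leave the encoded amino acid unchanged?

3

Codon 2: AGT (Ser) → ACT (Thr) — missense.
Codon 3: AAC (Asn) → GAC (Asp) — missense.
Codon 4: CGA (Arg) → CGC (Arg) — synonymous.
Codon 7: CTC (Leu) → CTA (Leu) — synonymous.
Codon 8: CTA (Leu) → CTG (Leu) — synonymous.
Synonymous: 3 of 5.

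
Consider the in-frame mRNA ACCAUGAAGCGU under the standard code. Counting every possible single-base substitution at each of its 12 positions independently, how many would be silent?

7

Codon 1 (ACC, Thr): 3 synonymous substitutions.
Codon 2 (AUG, Met): 0 synonymous substitutions.
Codon 3 (AAG, Lys): 1 synonymous substitution.
Codon 4 (CGU, Arg): 3 synonymous substitutions.
Total: 3 + 0 + 1 + 3 = 7.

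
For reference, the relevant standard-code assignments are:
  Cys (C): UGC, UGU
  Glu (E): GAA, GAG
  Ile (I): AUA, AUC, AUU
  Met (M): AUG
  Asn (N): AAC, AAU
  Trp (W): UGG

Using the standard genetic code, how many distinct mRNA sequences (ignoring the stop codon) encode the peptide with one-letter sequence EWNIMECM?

48

Glu: 2 codons.
Trp: 1 codon.
Asn: 2 codons.
Ile: 3 codons.
Met: 1 codon.
Glu: 2 codons.
Cys: 2 codons.
Met: 1 codon.
2 × 1 × 2 × 3 × 1 × 2 × 2 × 1 = 48.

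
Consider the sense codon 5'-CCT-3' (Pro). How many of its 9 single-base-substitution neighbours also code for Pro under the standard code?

3

Position 1: none → 0 synonymous.
Position 2: none → 0 synonymous.
Position 3: CCC, CCA, CCG → 3 synonymous.
Total: 0 + 0 + 3 = 3.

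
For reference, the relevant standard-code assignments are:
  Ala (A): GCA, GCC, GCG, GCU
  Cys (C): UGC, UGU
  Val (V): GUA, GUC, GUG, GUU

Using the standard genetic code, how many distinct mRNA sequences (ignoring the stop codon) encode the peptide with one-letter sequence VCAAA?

Val: 4 codons.
Cys: 2 codons.
Ala: 4 codons.
Ala: 4 codons.
Ala: 4 codons.
4 × 2 × 4 × 4 × 4 = 512.

512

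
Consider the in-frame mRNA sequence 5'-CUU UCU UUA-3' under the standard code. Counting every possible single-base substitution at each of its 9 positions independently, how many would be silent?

8

Codon 1 (CUU, Leu): 3 synonymous substitutions.
Codon 2 (UCU, Ser): 3 synonymous substitutions.
Codon 3 (UUA, Leu): 2 synonymous substitutions.
Total: 3 + 3 + 2 = 8.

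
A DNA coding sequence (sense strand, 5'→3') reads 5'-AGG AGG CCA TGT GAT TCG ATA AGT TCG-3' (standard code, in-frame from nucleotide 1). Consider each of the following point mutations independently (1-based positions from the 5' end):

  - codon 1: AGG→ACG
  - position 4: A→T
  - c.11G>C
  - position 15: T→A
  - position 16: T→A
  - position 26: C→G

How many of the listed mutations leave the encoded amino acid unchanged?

Codon 1: AGG (Arg) → ACG (Thr) — missense.
Codon 2: AGG (Arg) → TGG (Trp) — missense.
Codon 4: TGT (Cys) → TCT (Ser) — missense.
Codon 5: GAT (Asp) → GAA (Glu) — missense.
Codon 6: TCG (Ser) → ACG (Thr) — missense.
Codon 9: TCG (Ser) → TGG (Trp) — missense.
Synonymous: 0 of 6.

0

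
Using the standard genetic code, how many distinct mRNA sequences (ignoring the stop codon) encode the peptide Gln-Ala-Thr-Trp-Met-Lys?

Gln: 2 codons.
Ala: 4 codons.
Thr: 4 codons.
Trp: 1 codon.
Met: 1 codon.
Lys: 2 codons.
2 × 4 × 4 × 1 × 1 × 2 = 64.

64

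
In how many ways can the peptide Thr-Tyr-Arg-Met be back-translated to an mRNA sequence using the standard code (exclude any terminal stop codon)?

Thr: 4 codons.
Tyr: 2 codons.
Arg: 6 codons.
Met: 1 codon.
4 × 2 × 6 × 1 = 48.

48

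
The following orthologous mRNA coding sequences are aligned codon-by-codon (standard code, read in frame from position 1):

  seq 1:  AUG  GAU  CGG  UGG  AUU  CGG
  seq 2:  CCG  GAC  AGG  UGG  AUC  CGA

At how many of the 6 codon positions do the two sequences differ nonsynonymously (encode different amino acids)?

Codon 1: AUG Met / CCG Pro — nonsynonymous.
Codon 2: GAU Asp / GAC Asp — synonymous.
Codon 3: CGG Arg / AGG Arg — synonymous.
Codon 4: UGG Trp / UGG Trp — identical.
Codon 5: AUU Ile / AUC Ile — synonymous.
Codon 6: CGG Arg / CGA Arg — synonymous.
Nonsynonymous differences: 1.

1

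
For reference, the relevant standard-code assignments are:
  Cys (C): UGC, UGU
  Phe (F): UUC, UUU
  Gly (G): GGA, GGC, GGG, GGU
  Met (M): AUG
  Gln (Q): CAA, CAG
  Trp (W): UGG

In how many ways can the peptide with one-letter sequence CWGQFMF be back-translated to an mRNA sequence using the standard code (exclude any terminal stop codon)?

Cys: 2 codons.
Trp: 1 codon.
Gly: 4 codons.
Gln: 2 codons.
Phe: 2 codons.
Met: 1 codon.
Phe: 2 codons.
2 × 1 × 4 × 2 × 2 × 1 × 2 = 64.

64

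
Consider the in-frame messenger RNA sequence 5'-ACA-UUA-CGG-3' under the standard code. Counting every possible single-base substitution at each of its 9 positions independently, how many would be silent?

Codon 1 (ACA, Thr): 3 synonymous substitutions.
Codon 2 (UUA, Leu): 2 synonymous substitutions.
Codon 3 (CGG, Arg): 4 synonymous substitutions.
Total: 3 + 2 + 4 = 9.

9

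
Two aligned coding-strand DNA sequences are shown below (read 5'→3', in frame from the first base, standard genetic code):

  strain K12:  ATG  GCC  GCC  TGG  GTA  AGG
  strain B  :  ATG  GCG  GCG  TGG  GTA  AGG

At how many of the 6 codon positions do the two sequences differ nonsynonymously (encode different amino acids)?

Codon 1: ATG Met / ATG Met — identical.
Codon 2: GCC Ala / GCG Ala — synonymous.
Codon 3: GCC Ala / GCG Ala — synonymous.
Codon 4: TGG Trp / TGG Trp — identical.
Codon 5: GTA Val / GTA Val — identical.
Codon 6: AGG Arg / AGG Arg — identical.
Nonsynonymous differences: 0.

0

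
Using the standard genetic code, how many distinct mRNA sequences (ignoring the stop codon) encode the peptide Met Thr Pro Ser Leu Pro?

2304

Met: 1 codon.
Thr: 4 codons.
Pro: 4 codons.
Ser: 6 codons.
Leu: 6 codons.
Pro: 4 codons.
1 × 4 × 4 × 6 × 6 × 4 = 2304.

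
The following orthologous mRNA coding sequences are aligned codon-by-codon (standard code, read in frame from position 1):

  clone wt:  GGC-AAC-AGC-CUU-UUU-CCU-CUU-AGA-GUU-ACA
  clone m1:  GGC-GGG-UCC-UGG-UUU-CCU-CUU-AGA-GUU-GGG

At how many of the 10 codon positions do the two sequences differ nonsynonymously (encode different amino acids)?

Codon 1: GGC Gly / GGC Gly — identical.
Codon 2: AAC Asn / GGG Gly — nonsynonymous.
Codon 3: AGC Ser / UCC Ser — synonymous.
Codon 4: CUU Leu / UGG Trp — nonsynonymous.
Codon 5: UUU Phe / UUU Phe — identical.
Codon 6: CCU Pro / CCU Pro — identical.
Codon 7: CUU Leu / CUU Leu — identical.
Codon 8: AGA Arg / AGA Arg — identical.
Codon 9: GUU Val / GUU Val — identical.
Codon 10: ACA Thr / GGG Gly — nonsynonymous.
Nonsynonymous differences: 3.

3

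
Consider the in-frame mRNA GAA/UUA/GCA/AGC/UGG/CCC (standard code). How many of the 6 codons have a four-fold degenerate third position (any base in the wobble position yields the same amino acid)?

Codon 1 GAA (Glu): third position 2-fold.
Codon 2 UUA (Leu): third position 2-fold.
Codon 3 GCA (Ala): third position 4-fold.
Codon 4 AGC (Ser): third position 2-fold.
Codon 5 UGG (Trp): third position 1-fold.
Codon 6 CCC (Pro): third position 4-fold.
Four-fold degenerate third positions: 2.

2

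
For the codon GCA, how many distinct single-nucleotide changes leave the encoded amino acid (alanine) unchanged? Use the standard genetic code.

Position 1: none → 0 synonymous.
Position 2: none → 0 synonymous.
Position 3: GCT, GCC, GCG → 3 synonymous.
Total: 0 + 0 + 3 = 3.

3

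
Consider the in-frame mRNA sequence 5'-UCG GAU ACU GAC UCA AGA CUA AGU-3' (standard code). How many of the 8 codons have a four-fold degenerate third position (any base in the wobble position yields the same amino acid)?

4

Codon 1 UCG (Ser): third position 4-fold.
Codon 2 GAU (Asp): third position 2-fold.
Codon 3 ACU (Thr): third position 4-fold.
Codon 4 GAC (Asp): third position 2-fold.
Codon 5 UCA (Ser): third position 4-fold.
Codon 6 AGA (Arg): third position 2-fold.
Codon 7 CUA (Leu): third position 4-fold.
Codon 8 AGU (Ser): third position 2-fold.
Four-fold degenerate third positions: 4.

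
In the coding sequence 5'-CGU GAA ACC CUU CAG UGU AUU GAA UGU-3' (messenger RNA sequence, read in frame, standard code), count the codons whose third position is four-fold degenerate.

3

Codon 1 CGU (Arg): third position 4-fold.
Codon 2 GAA (Glu): third position 2-fold.
Codon 3 ACC (Thr): third position 4-fold.
Codon 4 CUU (Leu): third position 4-fold.
Codon 5 CAG (Gln): third position 2-fold.
Codon 6 UGU (Cys): third position 2-fold.
Codon 7 AUU (Ile): third position 3-fold.
Codon 8 GAA (Glu): third position 2-fold.
Codon 9 UGU (Cys): third position 2-fold.
Four-fold degenerate third positions: 3.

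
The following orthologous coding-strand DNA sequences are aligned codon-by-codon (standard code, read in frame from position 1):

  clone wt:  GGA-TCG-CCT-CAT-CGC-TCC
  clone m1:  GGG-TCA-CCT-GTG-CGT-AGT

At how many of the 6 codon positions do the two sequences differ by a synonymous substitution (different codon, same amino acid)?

4

Codon 1: GGA Gly / GGG Gly — synonymous.
Codon 2: TCG Ser / TCA Ser — synonymous.
Codon 3: CCT Pro / CCT Pro — identical.
Codon 4: CAT His / GTG Val — nonsynonymous.
Codon 5: CGC Arg / CGT Arg — synonymous.
Codon 6: TCC Ser / AGT Ser — synonymous.
Synonymous differences: 4.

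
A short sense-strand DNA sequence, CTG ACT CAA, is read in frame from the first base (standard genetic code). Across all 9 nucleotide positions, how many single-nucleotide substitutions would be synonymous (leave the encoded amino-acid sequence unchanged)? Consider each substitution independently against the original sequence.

8

Codon 1 (CTG, Leu): 4 synonymous substitutions.
Codon 2 (ACT, Thr): 3 synonymous substitutions.
Codon 3 (CAA, Gln): 1 synonymous substitution.
Total: 4 + 3 + 1 = 8.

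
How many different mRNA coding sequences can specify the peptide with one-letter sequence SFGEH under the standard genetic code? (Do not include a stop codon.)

Ser: 6 codons.
Phe: 2 codons.
Gly: 4 codons.
Glu: 2 codons.
His: 2 codons.
6 × 2 × 4 × 2 × 2 = 192.

192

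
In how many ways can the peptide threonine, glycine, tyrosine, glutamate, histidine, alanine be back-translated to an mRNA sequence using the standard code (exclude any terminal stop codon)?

Thr: 4 codons.
Gly: 4 codons.
Tyr: 2 codons.
Glu: 2 codons.
His: 2 codons.
Ala: 4 codons.
4 × 4 × 2 × 2 × 2 × 4 = 512.

512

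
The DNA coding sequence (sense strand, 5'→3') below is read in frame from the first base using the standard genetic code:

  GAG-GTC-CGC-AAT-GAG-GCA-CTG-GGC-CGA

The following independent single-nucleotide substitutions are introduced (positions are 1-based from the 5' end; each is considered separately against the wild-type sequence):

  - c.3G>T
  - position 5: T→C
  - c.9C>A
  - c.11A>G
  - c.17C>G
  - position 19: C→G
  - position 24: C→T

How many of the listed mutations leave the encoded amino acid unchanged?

Codon 1: GAG (Glu) → GAT (Asp) — missense.
Codon 2: GTC (Val) → GCC (Ala) — missense.
Codon 3: CGC (Arg) → CGA (Arg) — synonymous.
Codon 4: AAT (Asn) → AGT (Ser) — missense.
Codon 6: GCA (Ala) → GGA (Gly) — missense.
Codon 7: CTG (Leu) → GTG (Val) — missense.
Codon 8: GGC (Gly) → GGT (Gly) — synonymous.
Synonymous: 2 of 7.

2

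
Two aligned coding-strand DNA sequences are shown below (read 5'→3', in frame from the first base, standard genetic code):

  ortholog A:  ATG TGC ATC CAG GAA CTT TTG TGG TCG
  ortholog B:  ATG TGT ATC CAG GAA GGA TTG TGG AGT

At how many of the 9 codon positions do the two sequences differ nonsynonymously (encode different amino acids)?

1

Codon 1: ATG Met / ATG Met — identical.
Codon 2: TGC Cys / TGT Cys — synonymous.
Codon 3: ATC Ile / ATC Ile — identical.
Codon 4: CAG Gln / CAG Gln — identical.
Codon 5: GAA Glu / GAA Glu — identical.
Codon 6: CTT Leu / GGA Gly — nonsynonymous.
Codon 7: TTG Leu / TTG Leu — identical.
Codon 8: TGG Trp / TGG Trp — identical.
Codon 9: TCG Ser / AGT Ser — synonymous.
Nonsynonymous differences: 1.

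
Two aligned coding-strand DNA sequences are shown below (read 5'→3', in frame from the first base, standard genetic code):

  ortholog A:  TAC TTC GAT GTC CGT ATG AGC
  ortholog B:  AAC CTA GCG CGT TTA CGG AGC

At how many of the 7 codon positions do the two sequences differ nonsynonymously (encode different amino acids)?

Codon 1: TAC Tyr / AAC Asn — nonsynonymous.
Codon 2: TTC Phe / CTA Leu — nonsynonymous.
Codon 3: GAT Asp / GCG Ala — nonsynonymous.
Codon 4: GTC Val / CGT Arg — nonsynonymous.
Codon 5: CGT Arg / TTA Leu — nonsynonymous.
Codon 6: ATG Met / CGG Arg — nonsynonymous.
Codon 7: AGC Ser / AGC Ser — identical.
Nonsynonymous differences: 6.

6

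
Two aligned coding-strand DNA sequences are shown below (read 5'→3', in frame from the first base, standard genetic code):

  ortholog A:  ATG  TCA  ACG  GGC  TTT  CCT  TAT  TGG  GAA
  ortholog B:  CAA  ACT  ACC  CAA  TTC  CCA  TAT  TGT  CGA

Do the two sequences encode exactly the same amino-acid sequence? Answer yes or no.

no

Codon 1: ATG Met / CAA Gln — nonsynonymous.
Codon 2: TCA Ser / ACT Thr — nonsynonymous.
Codon 3: ACG Thr / ACC Thr — synonymous.
Codon 4: GGC Gly / CAA Gln — nonsynonymous.
Codon 5: TTT Phe / TTC Phe — synonymous.
Codon 6: CCT Pro / CCA Pro — synonymous.
Codon 7: TAT Tyr / TAT Tyr — identical.
Codon 8: TGG Trp / TGT Cys — nonsynonymous.
Codon 9: GAA Glu / CGA Arg — nonsynonymous.
Nonsynonymous differences: 5 → different protein.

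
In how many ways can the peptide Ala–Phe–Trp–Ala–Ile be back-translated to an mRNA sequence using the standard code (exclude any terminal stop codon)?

Ala: 4 codons.
Phe: 2 codons.
Trp: 1 codon.
Ala: 4 codons.
Ile: 3 codons.
4 × 2 × 1 × 4 × 3 = 96.

96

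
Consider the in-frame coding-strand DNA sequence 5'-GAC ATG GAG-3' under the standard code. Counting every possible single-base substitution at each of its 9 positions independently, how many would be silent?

2

Codon 1 (GAC, Asp): 1 synonymous substitution.
Codon 2 (ATG, Met): 0 synonymous substitutions.
Codon 3 (GAG, Glu): 1 synonymous substitution.
Total: 1 + 0 + 1 = 2.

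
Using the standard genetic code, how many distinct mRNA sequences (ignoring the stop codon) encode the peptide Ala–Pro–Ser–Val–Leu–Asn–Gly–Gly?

73728

Ala: 4 codons.
Pro: 4 codons.
Ser: 6 codons.
Val: 4 codons.
Leu: 6 codons.
Asn: 2 codons.
Gly: 4 codons.
Gly: 4 codons.
4 × 4 × 6 × 4 × 6 × 2 × 4 × 4 = 73728.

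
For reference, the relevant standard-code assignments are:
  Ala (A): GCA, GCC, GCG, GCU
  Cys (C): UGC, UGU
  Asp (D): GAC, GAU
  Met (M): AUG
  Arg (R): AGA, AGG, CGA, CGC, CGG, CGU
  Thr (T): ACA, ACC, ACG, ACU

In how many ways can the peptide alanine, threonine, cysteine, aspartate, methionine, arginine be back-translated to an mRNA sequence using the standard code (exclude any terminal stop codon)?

384

Ala: 4 codons.
Thr: 4 codons.
Cys: 2 codons.
Asp: 2 codons.
Met: 1 codon.
Arg: 6 codons.
4 × 4 × 2 × 2 × 1 × 6 = 384.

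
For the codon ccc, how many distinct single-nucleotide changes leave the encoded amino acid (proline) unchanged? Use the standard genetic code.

Position 1: none → 0 synonymous.
Position 2: none → 0 synonymous.
Position 3: CCT, CCA, CCG → 3 synonymous.
Total: 0 + 0 + 3 = 3.

3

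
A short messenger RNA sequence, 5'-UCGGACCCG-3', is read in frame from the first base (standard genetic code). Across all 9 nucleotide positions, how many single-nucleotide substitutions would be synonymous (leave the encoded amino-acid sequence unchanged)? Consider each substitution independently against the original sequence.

7

Codon 1 (UCG, Ser): 3 synonymous substitutions.
Codon 2 (GAC, Asp): 1 synonymous substitution.
Codon 3 (CCG, Pro): 3 synonymous substitutions.
Total: 3 + 1 + 3 = 7.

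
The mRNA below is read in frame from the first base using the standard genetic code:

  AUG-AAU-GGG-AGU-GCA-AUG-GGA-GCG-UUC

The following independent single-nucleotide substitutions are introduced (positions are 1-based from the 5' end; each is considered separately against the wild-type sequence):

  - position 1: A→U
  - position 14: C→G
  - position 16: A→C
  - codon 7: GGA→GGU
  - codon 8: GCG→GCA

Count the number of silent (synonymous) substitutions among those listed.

2

Codon 1: AUG (Met) → UUG (Leu) — missense.
Codon 5: GCA (Ala) → GGA (Gly) — missense.
Codon 6: AUG (Met) → CUG (Leu) — missense.
Codon 7: GGA (Gly) → GGU (Gly) — synonymous.
Codon 8: GCG (Ala) → GCA (Ala) — synonymous.
Synonymous: 2 of 5.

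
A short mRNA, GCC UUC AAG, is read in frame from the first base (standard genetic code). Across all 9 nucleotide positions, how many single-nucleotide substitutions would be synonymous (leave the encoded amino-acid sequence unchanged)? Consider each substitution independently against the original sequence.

Codon 1 (GCC, Ala): 3 synonymous substitutions.
Codon 2 (UUC, Phe): 1 synonymous substitution.
Codon 3 (AAG, Lys): 1 synonymous substitution.
Total: 3 + 1 + 1 = 5.

5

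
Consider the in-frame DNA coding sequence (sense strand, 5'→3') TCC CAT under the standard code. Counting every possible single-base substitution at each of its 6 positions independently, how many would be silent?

Codon 1 (TCC, Ser): 3 synonymous substitutions.
Codon 2 (CAT, His): 1 synonymous substitution.
Total: 3 + 1 = 4.

4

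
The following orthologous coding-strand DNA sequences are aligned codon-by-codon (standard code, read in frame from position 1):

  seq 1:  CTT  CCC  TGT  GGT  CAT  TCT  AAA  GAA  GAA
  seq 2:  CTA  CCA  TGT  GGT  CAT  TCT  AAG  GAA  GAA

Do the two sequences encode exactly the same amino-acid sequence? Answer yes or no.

yes

Codon 1: CTT Leu / CTA Leu — synonymous.
Codon 2: CCC Pro / CCA Pro — synonymous.
Codon 3: TGT Cys / TGT Cys — identical.
Codon 4: GGT Gly / GGT Gly — identical.
Codon 5: CAT His / CAT His — identical.
Codon 6: TCT Ser / TCT Ser — identical.
Codon 7: AAA Lys / AAG Lys — synonymous.
Codon 8: GAA Glu / GAA Glu — identical.
Codon 9: GAA Glu / GAA Glu — identical.
Nonsynonymous differences: 0 → same protein.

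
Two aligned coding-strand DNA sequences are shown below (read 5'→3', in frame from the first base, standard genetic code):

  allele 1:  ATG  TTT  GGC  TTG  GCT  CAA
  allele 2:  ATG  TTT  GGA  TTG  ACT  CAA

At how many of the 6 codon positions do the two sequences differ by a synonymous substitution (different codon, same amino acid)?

Codon 1: ATG Met / ATG Met — identical.
Codon 2: TTT Phe / TTT Phe — identical.
Codon 3: GGC Gly / GGA Gly — synonymous.
Codon 4: TTG Leu / TTG Leu — identical.
Codon 5: GCT Ala / ACT Thr — nonsynonymous.
Codon 6: CAA Gln / CAA Gln — identical.
Synonymous differences: 1.

1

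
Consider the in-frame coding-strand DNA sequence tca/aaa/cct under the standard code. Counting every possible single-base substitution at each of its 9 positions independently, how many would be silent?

7

Codon 1 (TCA, Ser): 3 synonymous substitutions.
Codon 2 (AAA, Lys): 1 synonymous substitution.
Codon 3 (CCT, Pro): 3 synonymous substitutions.
Total: 3 + 1 + 3 = 7.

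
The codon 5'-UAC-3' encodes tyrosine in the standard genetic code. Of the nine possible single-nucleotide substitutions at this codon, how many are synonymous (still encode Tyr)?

1

Position 1: none → 0 synonymous.
Position 2: none → 0 synonymous.
Position 3: UAU → 1 synonymous.
Total: 0 + 0 + 1 = 1.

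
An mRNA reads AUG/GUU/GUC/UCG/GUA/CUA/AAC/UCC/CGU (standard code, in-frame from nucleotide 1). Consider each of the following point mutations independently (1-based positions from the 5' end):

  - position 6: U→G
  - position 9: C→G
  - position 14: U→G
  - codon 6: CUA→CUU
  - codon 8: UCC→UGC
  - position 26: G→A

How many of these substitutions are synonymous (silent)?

Codon 2: GUU (Val) → GUG (Val) — synonymous.
Codon 3: GUC (Val) → GUG (Val) — synonymous.
Codon 5: GUA (Val) → GGA (Gly) — missense.
Codon 6: CUA (Leu) → CUU (Leu) — synonymous.
Codon 8: UCC (Ser) → UGC (Cys) — missense.
Codon 9: CGU (Arg) → CAU (His) — missense.
Synonymous: 3 of 6.

3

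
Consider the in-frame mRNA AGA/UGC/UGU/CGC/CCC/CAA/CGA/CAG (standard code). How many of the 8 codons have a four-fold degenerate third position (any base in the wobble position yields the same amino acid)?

3

Codon 1 AGA (Arg): third position 2-fold.
Codon 2 UGC (Cys): third position 2-fold.
Codon 3 UGU (Cys): third position 2-fold.
Codon 4 CGC (Arg): third position 4-fold.
Codon 5 CCC (Pro): third position 4-fold.
Codon 6 CAA (Gln): third position 2-fold.
Codon 7 CGA (Arg): third position 4-fold.
Codon 8 CAG (Gln): third position 2-fold.
Four-fold degenerate third positions: 3.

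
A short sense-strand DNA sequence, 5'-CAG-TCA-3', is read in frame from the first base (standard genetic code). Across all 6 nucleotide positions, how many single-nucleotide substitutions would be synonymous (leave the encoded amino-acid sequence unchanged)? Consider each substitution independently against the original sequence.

Codon 1 (CAG, Gln): 1 synonymous substitution.
Codon 2 (TCA, Ser): 3 synonymous substitutions.
Total: 1 + 3 = 4.

4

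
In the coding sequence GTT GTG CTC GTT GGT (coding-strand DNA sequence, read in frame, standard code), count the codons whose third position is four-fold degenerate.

Codon 1 GTT (Val): third position 4-fold.
Codon 2 GTG (Val): third position 4-fold.
Codon 3 CTC (Leu): third position 4-fold.
Codon 4 GTT (Val): third position 4-fold.
Codon 5 GGT (Gly): third position 4-fold.
Four-fold degenerate third positions: 5.

5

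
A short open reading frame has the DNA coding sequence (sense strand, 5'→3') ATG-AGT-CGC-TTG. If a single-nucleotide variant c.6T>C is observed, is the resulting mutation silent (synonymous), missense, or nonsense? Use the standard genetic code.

Position 6 falls in codon 2: AGT → Ser.
After the substitution the codon is AGC → Ser.
Both encode Ser, so the change is synonymous.

silent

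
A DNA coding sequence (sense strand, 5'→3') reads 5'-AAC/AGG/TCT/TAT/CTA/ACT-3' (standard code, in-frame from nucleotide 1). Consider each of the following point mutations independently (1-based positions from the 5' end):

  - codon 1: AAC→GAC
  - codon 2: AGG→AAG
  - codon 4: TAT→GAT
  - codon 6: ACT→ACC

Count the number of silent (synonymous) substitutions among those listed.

Codon 1: AAC (Asn) → GAC (Asp) — missense.
Codon 2: AGG (Arg) → AAG (Lys) — missense.
Codon 4: TAT (Tyr) → GAT (Asp) — missense.
Codon 6: ACT (Thr) → ACC (Thr) — synonymous.
Synonymous: 1 of 4.

1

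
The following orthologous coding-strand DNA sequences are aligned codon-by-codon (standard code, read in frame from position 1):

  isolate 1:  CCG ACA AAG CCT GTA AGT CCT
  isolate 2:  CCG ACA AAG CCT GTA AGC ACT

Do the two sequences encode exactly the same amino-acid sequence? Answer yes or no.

no

Codon 1: CCG Pro / CCG Pro — identical.
Codon 2: ACA Thr / ACA Thr — identical.
Codon 3: AAG Lys / AAG Lys — identical.
Codon 4: CCT Pro / CCT Pro — identical.
Codon 5: GTA Val / GTA Val — identical.
Codon 6: AGT Ser / AGC Ser — synonymous.
Codon 7: CCT Pro / ACT Thr — nonsynonymous.
Nonsynonymous differences: 1 → different protein.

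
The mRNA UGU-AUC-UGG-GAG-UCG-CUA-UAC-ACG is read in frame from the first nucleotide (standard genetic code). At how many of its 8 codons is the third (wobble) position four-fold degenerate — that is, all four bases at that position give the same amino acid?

3

Codon 1 UGU (Cys): third position 2-fold.
Codon 2 AUC (Ile): third position 3-fold.
Codon 3 UGG (Trp): third position 1-fold.
Codon 4 GAG (Glu): third position 2-fold.
Codon 5 UCG (Ser): third position 4-fold.
Codon 6 CUA (Leu): third position 4-fold.
Codon 7 UAC (Tyr): third position 2-fold.
Codon 8 ACG (Thr): third position 4-fold.
Four-fold degenerate third positions: 3.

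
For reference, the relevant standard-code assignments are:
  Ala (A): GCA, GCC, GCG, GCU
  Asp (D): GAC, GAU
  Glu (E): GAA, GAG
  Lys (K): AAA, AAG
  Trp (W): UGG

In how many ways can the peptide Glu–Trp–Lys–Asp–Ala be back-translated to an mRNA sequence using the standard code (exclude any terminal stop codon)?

32

Glu: 2 codons.
Trp: 1 codon.
Lys: 2 codons.
Asp: 2 codons.
Ala: 4 codons.
2 × 1 × 2 × 2 × 4 = 32.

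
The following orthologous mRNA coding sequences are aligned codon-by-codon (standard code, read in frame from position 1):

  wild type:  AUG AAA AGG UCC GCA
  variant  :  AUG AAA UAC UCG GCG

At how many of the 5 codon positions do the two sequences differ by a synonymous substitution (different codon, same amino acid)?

Codon 1: AUG Met / AUG Met — identical.
Codon 2: AAA Lys / AAA Lys — identical.
Codon 3: AGG Arg / UAC Tyr — nonsynonymous.
Codon 4: UCC Ser / UCG Ser — synonymous.
Codon 5: GCA Ala / GCG Ala — synonymous.
Synonymous differences: 2.

2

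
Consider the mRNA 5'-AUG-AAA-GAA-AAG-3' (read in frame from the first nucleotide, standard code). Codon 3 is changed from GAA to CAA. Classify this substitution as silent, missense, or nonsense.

Position 7 falls in codon 3: GAA → Glu.
After the substitution the codon is CAA → Gln.
Glu ≠ Gln, so this is a missense mutation.

missense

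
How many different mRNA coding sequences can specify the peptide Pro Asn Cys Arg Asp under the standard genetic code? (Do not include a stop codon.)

Pro: 4 codons.
Asn: 2 codons.
Cys: 2 codons.
Arg: 6 codons.
Asp: 2 codons.
4 × 2 × 2 × 6 × 2 = 192.

192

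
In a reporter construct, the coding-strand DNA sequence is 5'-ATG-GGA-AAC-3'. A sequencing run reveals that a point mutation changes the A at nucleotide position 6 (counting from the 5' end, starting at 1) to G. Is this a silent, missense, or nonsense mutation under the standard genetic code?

silent

Position 6 falls in codon 2: GGA → Gly.
After the substitution the codon is GGG → Gly.
Both encode Gly, so the change is synonymous.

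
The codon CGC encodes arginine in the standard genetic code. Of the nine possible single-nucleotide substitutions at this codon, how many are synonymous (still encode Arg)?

3

Position 1: none → 0 synonymous.
Position 2: none → 0 synonymous.
Position 3: CGU, CGA, CGG → 3 synonymous.
Total: 0 + 0 + 3 = 3.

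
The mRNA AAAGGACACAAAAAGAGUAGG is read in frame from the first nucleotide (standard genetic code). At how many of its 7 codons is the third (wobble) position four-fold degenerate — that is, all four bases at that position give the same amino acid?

1

Codon 1 AAA (Lys): third position 2-fold.
Codon 2 GGA (Gly): third position 4-fold.
Codon 3 CAC (His): third position 2-fold.
Codon 4 AAA (Lys): third position 2-fold.
Codon 5 AAG (Lys): third position 2-fold.
Codon 6 AGU (Ser): third position 2-fold.
Codon 7 AGG (Arg): third position 2-fold.
Four-fold degenerate third positions: 1.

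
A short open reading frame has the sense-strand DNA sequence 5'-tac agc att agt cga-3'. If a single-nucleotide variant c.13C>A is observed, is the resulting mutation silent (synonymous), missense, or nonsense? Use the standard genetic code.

silent

Position 13 falls in codon 5: CGA → Arg.
After the substitution the codon is AGA → Arg.
Both encode Arg, so the change is synonymous.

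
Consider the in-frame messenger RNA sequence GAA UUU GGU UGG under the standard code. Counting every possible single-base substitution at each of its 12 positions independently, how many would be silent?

Codon 1 (GAA, Glu): 1 synonymous substitution.
Codon 2 (UUU, Phe): 1 synonymous substitution.
Codon 3 (GGU, Gly): 3 synonymous substitutions.
Codon 4 (UGG, Trp): 0 synonymous substitutions.
Total: 1 + 1 + 3 + 0 = 5.

5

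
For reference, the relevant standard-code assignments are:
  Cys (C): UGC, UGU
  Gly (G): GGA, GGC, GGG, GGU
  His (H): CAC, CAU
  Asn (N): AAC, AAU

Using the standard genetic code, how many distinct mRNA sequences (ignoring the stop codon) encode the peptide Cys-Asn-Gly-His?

32

Cys: 2 codons.
Asn: 2 codons.
Gly: 4 codons.
His: 2 codons.
2 × 2 × 4 × 2 = 32.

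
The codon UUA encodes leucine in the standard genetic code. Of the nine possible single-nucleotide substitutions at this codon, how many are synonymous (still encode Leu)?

2

Position 1: CUA → 1 synonymous.
Position 2: none → 0 synonymous.
Position 3: UUG → 1 synonymous.
Total: 1 + 0 + 1 = 2.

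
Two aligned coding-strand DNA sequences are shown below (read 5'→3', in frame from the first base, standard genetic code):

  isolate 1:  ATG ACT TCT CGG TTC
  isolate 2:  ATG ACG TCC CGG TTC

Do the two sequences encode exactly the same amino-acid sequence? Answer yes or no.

yes

Codon 1: ATG Met / ATG Met — identical.
Codon 2: ACT Thr / ACG Thr — synonymous.
Codon 3: TCT Ser / TCC Ser — synonymous.
Codon 4: CGG Arg / CGG Arg — identical.
Codon 5: TTC Phe / TTC Phe — identical.
Nonsynonymous differences: 0 → same protein.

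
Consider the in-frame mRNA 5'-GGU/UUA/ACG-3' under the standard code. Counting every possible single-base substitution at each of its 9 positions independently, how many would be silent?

8

Codon 1 (GGU, Gly): 3 synonymous substitutions.
Codon 2 (UUA, Leu): 2 synonymous substitutions.
Codon 3 (ACG, Thr): 3 synonymous substitutions.
Total: 3 + 2 + 3 = 8.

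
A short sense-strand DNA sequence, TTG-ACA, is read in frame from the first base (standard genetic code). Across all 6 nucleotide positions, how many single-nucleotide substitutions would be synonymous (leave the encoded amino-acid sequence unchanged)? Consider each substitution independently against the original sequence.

5

Codon 1 (TTG, Leu): 2 synonymous substitutions.
Codon 2 (ACA, Thr): 3 synonymous substitutions.
Total: 2 + 3 = 5.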